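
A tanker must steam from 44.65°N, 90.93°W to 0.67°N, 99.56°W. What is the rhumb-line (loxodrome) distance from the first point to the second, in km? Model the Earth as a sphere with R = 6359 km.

4955 km

Rhumb course C = atan2(Δλ, Δψ) with Δψ = ln[tan(π/4+φ₂/2)/tan(π/4+φ₁/2)] = -0.8611, Δλ = -0.1506 → C = 189.92°
d = R·|Δφ| / |cos C| = 6359·0.76760 / 0.98504 = 4955 km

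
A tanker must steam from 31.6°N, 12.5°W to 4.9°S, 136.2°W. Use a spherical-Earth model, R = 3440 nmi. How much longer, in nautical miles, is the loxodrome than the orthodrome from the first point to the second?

Great circle: cos σ = sin φ₁ sin φ₂ + cos φ₁ cos φ₂ cos Δλ,  σ = 2.1125 rad → d_gc = 7267.0 nmi
Rhumb line: Δψ = -0.6674, q = Δφ/Δψ = 0.9545, d_rh = R√(Δφ²+q²Δλ²) = 7419.6 nmi
Excess = 7419.6 − 7267.0 = 152.6 ≈ 153 nmi

153 nmi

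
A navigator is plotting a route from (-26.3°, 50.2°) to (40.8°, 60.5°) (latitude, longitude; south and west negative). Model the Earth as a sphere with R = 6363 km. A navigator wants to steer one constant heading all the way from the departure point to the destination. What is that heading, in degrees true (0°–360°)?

Δψ = ln[tan(π/4+φ₂/2)/tan(π/4+φ₁/2)] = +1.2573
Δλ = +0.1798 rad (taken the short way round)
course = atan2(Δλ, Δψ) = 8.14°

8.1°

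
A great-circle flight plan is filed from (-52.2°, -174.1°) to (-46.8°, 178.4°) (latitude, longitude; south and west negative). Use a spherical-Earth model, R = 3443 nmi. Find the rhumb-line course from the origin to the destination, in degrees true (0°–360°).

318.0°

Meridional parts: M(φ₁)=-1.0718, M(φ₂)=-0.9265 → ΔM = +0.1453;  Δλ = -0.1309 rad
tan C = Δλ / ΔM = -0.9008 → C = 317.99°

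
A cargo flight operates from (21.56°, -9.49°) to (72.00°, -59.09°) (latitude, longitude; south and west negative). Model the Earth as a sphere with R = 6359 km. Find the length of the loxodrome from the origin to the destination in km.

Δψ = ln[tan(π/4+φ₂/2)/tan(π/4+φ₁/2)] = +1.4572;  Δφ = +0.8803 rad,  Δλ = -0.8657 rad
q = Δφ/Δψ = 0.6041
d = R·√(Δφ² + q²Δλ²) = 6359·1.02397 = 6511 km

6511 km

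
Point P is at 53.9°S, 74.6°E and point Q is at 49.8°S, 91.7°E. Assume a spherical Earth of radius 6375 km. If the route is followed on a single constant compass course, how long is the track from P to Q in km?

Δψ = ln[tan(π/4+φ₂/2)/tan(π/4+φ₁/2)] = +0.1159;  Δφ = +0.0716 rad,  Δλ = +0.2985 rad
q = Δφ/Δψ = 0.6172
d = R·√(Δφ² + q²Δλ²) = 6375·0.19760 = 1260 km

1260 km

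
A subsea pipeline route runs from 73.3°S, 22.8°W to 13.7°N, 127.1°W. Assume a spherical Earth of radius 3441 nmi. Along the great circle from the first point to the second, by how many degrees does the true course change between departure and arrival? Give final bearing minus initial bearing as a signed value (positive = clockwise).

At departure: θ₁ = atan2(sin Δλ cos φ₂, cos φ₁ sin φ₂ − sin φ₁ cos φ₂ cos Δλ) = 260.25°
At arrival: θ₂ = atan2(sin Δλ cos φ₁, −cos φ₂ sin φ₁ + sin φ₂ cos φ₁ cos Δλ) = 343.05°
Δθ = θ₂ − θ₁ = +82.8°

+82.8°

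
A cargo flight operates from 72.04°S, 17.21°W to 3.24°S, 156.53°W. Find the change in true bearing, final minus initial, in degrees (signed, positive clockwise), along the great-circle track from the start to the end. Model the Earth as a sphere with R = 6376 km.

Initial bearing θ₁ = atan2(sin Δλ cos φ₂, cos φ₁ sin φ₂ − sin φ₁ cos φ₂ cos Δλ) = 221.42°
Final bearing θ₂ = (initial bearing from the destination back to the start) + 180° = 348.21°
Δθ = θ₂ − θ₁ = +126.8°

+126.8°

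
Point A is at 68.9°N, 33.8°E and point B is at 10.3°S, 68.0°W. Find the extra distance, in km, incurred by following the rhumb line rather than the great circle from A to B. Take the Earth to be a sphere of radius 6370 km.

628 km

Great circle: cos σ = sin φ₁ sin φ₂ + cos φ₁ cos φ₂ cos Δλ,  σ = 1.8124 rad → d_gc = 11544.9 km
Rhumb line: Δψ = -1.8615, q = Δφ/Δψ = 0.7426, d_rh = R√(Δφ²+q²Δλ²) = 12172.5 km
Excess = 12172.5 − 11544.9 = 627.6 ≈ 628 km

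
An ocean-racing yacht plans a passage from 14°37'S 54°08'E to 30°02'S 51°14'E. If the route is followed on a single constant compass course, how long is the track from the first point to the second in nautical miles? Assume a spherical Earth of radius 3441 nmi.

Rhumb course C = atan2(Δλ, Δψ) with Δψ = ln[tan(π/4+φ₂/2)/tan(π/4+φ₁/2)] = -0.2921, Δλ = -0.0506 → C = 189.83°
d = R·|Δφ| / |cos C| = 3441·0.26907 / 0.98531 = 940 nmi

940 nmi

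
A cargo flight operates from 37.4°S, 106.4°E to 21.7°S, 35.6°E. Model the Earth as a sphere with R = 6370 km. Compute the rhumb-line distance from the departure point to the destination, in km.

7032 km

Rhumb course C = atan2(Δλ, Δψ) with Δψ = ln[tan(π/4+φ₂/2)/tan(π/4+φ₁/2)] = +0.3166, Δλ = -1.2357 → C = 284.37°
d = R·|Δφ| / |cos C| = 6370·0.27402 / 0.24821 = 7032 km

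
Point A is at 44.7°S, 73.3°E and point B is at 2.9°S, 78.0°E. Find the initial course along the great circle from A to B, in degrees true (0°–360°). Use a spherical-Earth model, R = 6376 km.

θ = atan2( sin Δλ·cos φ₂ ,  cos φ₁ sin φ₂ − sin φ₁ cos φ₂ cos Δλ )
  = atan2(+0.0818, +0.6642) = 7.02°

7.0°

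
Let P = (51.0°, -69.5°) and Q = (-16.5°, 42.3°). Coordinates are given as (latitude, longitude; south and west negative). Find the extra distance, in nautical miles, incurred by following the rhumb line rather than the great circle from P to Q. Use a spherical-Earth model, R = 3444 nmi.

206 nmi

Great circle: cos σ = sin φ₁ sin φ₂ + cos φ₁ cos φ₂ cos Δλ,  σ = 2.0318 rad → d_gc = 6997.4 nmi
Rhumb line: Δψ = -1.3302, q = Δφ/Δψ = 0.8857, d_rh = R√(Δφ²+q²Δλ²) = 7203.3 nmi
Excess = 7203.3 − 6997.4 = 205.9 ≈ 206 nmi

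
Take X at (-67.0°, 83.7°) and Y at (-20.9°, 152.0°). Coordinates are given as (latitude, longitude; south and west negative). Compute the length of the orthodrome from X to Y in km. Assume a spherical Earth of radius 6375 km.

6943 km

cos σ = sin φ₁ sin φ₂ + cos φ₁ cos φ₂ cos Δλ
      = sin(-67.00°)sin(-20.90°) + cos(-67.00°)cos(-20.90°)cos(68.30°) = 0.4633
σ = 62.397° → d = Rσ = 6375·1.08903 = 6943 km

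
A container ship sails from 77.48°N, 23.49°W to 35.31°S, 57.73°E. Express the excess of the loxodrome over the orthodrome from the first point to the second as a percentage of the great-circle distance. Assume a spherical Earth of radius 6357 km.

Great circle: σ = 2.1380 rad → d_gc = Rσ = 13591.1 km
Rhumb: Δφ = -1.9686, Δλ = +1.4176, Δψ = -2.8695, q = Δφ/Δψ = 0.6860 → d_rh = R√(Δφ²+q²Δλ²) = 13957.8 km
Excess = (13957.8 − 13591.1) / 13591.1 = 366.7 / 13591.1 = 2.70% ≈ 2.7%

2.7%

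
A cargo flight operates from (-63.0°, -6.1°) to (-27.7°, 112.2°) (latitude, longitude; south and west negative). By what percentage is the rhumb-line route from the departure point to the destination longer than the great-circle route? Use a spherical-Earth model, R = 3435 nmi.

12.2%

Great circle: σ = 1.3453 rad → d_gc = Rσ = 4621.0 nmi
Rhumb: Δφ = +0.6161, Δλ = +2.0647, Δψ = +0.9233, q = Δφ/Δψ = 0.6673 → d_rh = R√(Δφ²+q²Δλ²) = 5184.1 nmi
Excess = (5184.1 − 4621.0) / 4621.0 = 563.1 / 4621.0 = 12.19% ≈ 12.2%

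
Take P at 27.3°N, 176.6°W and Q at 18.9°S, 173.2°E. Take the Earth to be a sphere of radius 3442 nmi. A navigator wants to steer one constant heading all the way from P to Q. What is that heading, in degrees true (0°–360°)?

Meridional parts: M(φ₁)=+0.4956, M(φ₂)=-0.3360 → ΔM = -0.8316;  Δλ = -0.1780 rad
tan C = Δλ / ΔM = +0.2141 → C = 192.08°

192.1°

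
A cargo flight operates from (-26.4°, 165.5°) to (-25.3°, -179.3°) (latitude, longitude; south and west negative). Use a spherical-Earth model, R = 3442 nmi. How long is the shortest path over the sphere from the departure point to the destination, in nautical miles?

824 nmi

Haversine: a = sin²(Δφ/2)+cos φ₁ cos φ₂ sin²(Δλ/2) = 0.01426;  σ = 2·atan2(√a,√(1−a))
σ = 13.715° → d = Rσ = 3442·0.23938 = 824 nmi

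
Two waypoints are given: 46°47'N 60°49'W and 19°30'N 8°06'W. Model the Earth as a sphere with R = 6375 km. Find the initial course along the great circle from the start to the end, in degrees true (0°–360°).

N = sin Δλ·cos φ₂ = +0.7500;  D = cos φ₁ sin φ₂ − sin φ₁ cos φ₂ cos Δλ = -0.1876
initial course = atan2(N, D) = 104.04°

104.0°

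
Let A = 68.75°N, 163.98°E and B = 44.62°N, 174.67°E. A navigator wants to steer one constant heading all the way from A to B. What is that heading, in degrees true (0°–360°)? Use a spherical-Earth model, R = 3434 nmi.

166.9°

Δψ = ln[tan(π/4+φ₂/2)/tan(π/4+φ₁/2)] = -0.8014
Δλ = +0.1866 rad (taken the short way round)
course = atan2(Δλ, Δψ) = 166.89°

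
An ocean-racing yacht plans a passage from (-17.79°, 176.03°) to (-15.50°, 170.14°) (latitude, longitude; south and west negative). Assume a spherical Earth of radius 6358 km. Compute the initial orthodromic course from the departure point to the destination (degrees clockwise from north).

291.2°

N = sin Δλ·cos φ₂ = -0.0989;  D = cos φ₁ sin φ₂ − sin φ₁ cos φ₂ cos Δλ = +0.0384
initial course = atan2(N, D) = 291.22°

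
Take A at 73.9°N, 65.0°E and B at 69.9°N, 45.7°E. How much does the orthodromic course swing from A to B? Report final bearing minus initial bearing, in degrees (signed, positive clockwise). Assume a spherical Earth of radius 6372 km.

Initial bearing θ₁ = atan2(sin Δλ cos φ₂, cos φ₁ sin φ₂ − sin φ₁ cos φ₂ cos Δλ) = 245.74°
Final bearing θ₂ = (initial bearing from the destination back to the start) + 180° = 227.36°
Δθ = θ₂ − θ₁ = -18.4°

-18.4°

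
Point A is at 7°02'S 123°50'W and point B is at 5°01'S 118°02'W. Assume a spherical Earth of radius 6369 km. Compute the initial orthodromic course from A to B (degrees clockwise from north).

N = sin Δλ·cos φ₂ = +0.1007;  D = cos φ₁ sin φ₂ − sin φ₁ cos φ₂ cos Δλ = +0.0346
initial course = atan2(N, D) = 71.05°

71.0°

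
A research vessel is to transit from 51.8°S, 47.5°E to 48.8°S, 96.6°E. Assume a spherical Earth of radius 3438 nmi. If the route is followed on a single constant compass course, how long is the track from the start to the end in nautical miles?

1890 nmi

Δψ = ln[tan(π/4+φ₂/2)/tan(π/4+φ₁/2)] = +0.0820;  Δφ = +0.0524 rad,  Δλ = +0.8570 rad
q = Δφ/Δψ = 0.6385
d = R·√(Δφ² + q²Δλ²) = 3438·0.54965 = 1890 nmi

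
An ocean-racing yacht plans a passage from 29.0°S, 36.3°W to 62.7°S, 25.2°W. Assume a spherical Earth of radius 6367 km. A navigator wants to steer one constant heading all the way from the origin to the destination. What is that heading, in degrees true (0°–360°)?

167.7°

Δψ = ln[tan(π/4+φ₂/2)/tan(π/4+φ₁/2)] = -0.8861
Δλ = +0.1937 rad (taken the short way round)
course = atan2(Δλ, Δψ) = 167.67°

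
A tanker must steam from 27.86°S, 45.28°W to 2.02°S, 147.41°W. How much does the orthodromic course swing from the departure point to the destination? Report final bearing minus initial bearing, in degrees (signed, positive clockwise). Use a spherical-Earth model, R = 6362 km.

+36.3°

At departure: θ₁ = atan2(sin Δλ cos φ₂, cos φ₁ sin φ₂ − sin φ₁ cos φ₂ cos Δλ) = 262.46°
At arrival: θ₂ = atan2(sin Δλ cos φ₁, −cos φ₂ sin φ₁ + sin φ₂ cos φ₁ cos Δλ) = 298.72°
Δθ = θ₂ − θ₁ = +36.3°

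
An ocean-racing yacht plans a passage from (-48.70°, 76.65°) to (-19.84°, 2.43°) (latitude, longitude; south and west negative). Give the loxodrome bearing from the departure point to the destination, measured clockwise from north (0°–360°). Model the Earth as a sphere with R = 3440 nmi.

Meridional parts: M(φ₁)=-0.9759, M(φ₂)=-0.3534 → ΔM = +0.6224;  Δλ = -1.2954 rad
tan C = Δλ / ΔM = -2.0811 → C = 295.66°

295.7°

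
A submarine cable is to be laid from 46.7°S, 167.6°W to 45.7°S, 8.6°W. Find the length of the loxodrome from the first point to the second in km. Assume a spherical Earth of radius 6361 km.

12218 km

Δψ = ln[tan(π/4+φ₂/2)/tan(π/4+φ₁/2)] = +0.0252;  Δφ = +0.0175 rad,  Δλ = +2.7751 rad
q = Δφ/Δψ = 0.6921
d = R·√(Δφ² + q²Δλ²) = 6361·1.92075 = 12218 km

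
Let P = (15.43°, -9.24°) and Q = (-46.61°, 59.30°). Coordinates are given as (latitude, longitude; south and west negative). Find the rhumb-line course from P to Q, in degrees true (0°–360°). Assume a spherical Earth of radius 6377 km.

135.0°

Meridional parts: M(φ₁)=+0.2726, M(φ₂)=-0.9217 → ΔM = -1.1943;  Δλ = +1.1962 rad
tan C = Δλ / ΔM = -1.0016 → C = 134.95°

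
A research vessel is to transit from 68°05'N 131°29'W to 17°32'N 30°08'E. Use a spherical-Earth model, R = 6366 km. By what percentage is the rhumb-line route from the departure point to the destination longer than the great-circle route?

26.9%

Great circle: σ = 1.6291 rad → d_gc = Rσ = 10370.8 km
Rhumb: Δφ = -0.8823, Δλ = +2.8207, Δψ = -1.3309, q = Δφ/Δψ = 0.6629 → d_rh = R√(Δφ²+q²Δλ²) = 13162.0 km
Excess = (13162.0 − 10370.8) / 10370.8 = 2791.2 / 10370.8 = 26.91% ≈ 26.9%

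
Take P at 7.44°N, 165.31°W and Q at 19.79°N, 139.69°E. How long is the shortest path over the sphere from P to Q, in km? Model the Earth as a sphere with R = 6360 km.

cos σ = sin φ₁ sin φ₂ + cos φ₁ cos φ₂ cos Δλ
      = sin(7.44°)sin(19.79°) + cos(7.44°)cos(19.79°)cos(-55.00°) = 0.5790
σ = 54.620° → d = Rσ = 6360·0.95330 = 6063 km

6063 km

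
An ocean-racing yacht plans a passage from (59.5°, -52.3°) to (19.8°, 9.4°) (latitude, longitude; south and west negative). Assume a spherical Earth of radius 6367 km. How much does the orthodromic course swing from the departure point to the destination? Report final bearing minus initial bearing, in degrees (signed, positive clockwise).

+44.1°

Initial bearing θ₁ = atan2(sin Δλ cos φ₂, cos φ₁ sin φ₂ − sin φ₁ cos φ₂ cos Δλ) = 104.38°
Final bearing θ₂ = (initial bearing from the destination back to the start) + 180° = 148.50°
Δθ = θ₂ − θ₁ = +44.1°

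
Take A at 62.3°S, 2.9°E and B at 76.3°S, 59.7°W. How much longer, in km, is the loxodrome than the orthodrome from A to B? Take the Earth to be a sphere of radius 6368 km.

121 km

Great circle: cos σ = sin φ₁ sin φ₂ + cos φ₁ cos φ₂ cos Δλ,  σ = 0.4254 rad → d_gc = 2709.04 km
Rhumb line: Δψ = -0.7190, q = Δφ/Δψ = 0.3398, d_rh = R√(Δφ²+q²Δλ²) = 2830.50 km
Excess = 2830.50 − 2709.04 = 121.46 ≈ 121 km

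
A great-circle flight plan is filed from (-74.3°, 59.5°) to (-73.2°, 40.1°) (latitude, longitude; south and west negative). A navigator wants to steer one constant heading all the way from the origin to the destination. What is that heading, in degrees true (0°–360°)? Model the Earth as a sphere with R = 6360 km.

Meridional parts: M(φ₁)=-1.9814, M(φ₂)=-1.9128 → ΔM = +0.0686;  Δλ = -0.3386 rad
tan C = Δλ / ΔM = -4.9333 → C = 281.46°

281.5°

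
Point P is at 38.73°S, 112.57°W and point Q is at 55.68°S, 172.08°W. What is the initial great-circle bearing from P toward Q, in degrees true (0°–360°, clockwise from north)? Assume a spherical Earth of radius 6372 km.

226.2°

θ = atan2( sin Δλ·cos φ₂ ,  cos φ₁ sin φ₂ − sin φ₁ cos φ₂ cos Δλ )
  = atan2(-0.4858, -0.4653) = 226.24°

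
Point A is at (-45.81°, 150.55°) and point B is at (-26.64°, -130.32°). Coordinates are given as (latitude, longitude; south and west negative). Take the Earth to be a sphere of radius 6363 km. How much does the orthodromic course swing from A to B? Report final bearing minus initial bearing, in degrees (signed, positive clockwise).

-52.7°

Initial bearing θ₁ = atan2(sin Δλ cos φ₂, cos φ₁ sin φ₂ − sin φ₁ cos φ₂ cos Δλ) = 102.32°
Final bearing θ₂ = (initial bearing from the destination back to the start) + 180° = 49.63°
Δθ = θ₂ − θ₁ = -52.7°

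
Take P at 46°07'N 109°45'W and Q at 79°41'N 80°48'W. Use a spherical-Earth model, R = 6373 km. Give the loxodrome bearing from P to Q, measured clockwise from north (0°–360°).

Δψ = ln[tan(π/4+φ₂/2)/tan(π/4+φ₁/2)] = +1.4957
Δλ = +0.5053 rad (taken the short way round)
course = atan2(Δλ, Δψ) = 18.67°

18.7°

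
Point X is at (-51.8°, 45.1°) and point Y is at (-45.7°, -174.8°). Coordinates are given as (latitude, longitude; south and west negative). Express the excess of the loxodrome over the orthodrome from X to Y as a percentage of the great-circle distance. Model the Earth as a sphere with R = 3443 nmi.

20.6%

Great circle: σ = 1.3376 rad → d_gc = Rσ = 4605.4 nmi
Rhumb: Δφ = +0.1065, Δλ = +2.4452, Δψ = +0.1617, q = Δφ/Δψ = 0.6582 → d_rh = R√(Δφ²+q²Δλ²) = 5553.6 nmi
Excess = (5553.6 − 4605.4) / 4605.4 = 948.2 / 4605.4 = 20.59% ≈ 20.6%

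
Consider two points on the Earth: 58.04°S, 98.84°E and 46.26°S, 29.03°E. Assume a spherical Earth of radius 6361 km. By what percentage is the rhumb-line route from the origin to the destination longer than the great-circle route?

4.2%

Great circle: σ = 0.7388 rad → d_gc = Rσ = 4699.5 km
Rhumb: Δφ = +0.2056, Δλ = -1.2184, Δψ = +0.3377, q = Δφ/Δψ = 0.6089 → d_rh = R√(Δφ²+q²Δλ²) = 4897.1 km
Excess = (4897.1 − 4699.5) / 4699.5 = 197.6 / 4699.5 = 4.20% ≈ 4.2%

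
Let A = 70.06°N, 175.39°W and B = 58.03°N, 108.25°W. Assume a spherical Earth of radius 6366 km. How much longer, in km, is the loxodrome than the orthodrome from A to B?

Great circle: cos σ = sin φ₁ sin φ₂ + cos φ₁ cos φ₂ cos Δλ,  σ = 0.5204 rad → d_gc = 3312.9 km
Rhumb line: Δψ = -0.4883, q = Δφ/Δψ = 0.4300, d_rh = R√(Δφ²+q²Δλ²) = 3474.8 km
Excess = 3474.8 − 3312.9 = 161.9 ≈ 162 km

162 km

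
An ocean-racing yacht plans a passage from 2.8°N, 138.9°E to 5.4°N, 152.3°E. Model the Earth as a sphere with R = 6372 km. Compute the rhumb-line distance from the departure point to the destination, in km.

Rhumb course C = atan2(Δλ, Δψ) with Δψ = ln[tan(π/4+φ₂/2)/tan(π/4+φ₁/2)] = +0.0455, Δλ = +0.2339 → C = 78.99°
d = R·|Δφ| / |cos C| = 6372·0.04538 / 0.19096 = 1514 km

1514 km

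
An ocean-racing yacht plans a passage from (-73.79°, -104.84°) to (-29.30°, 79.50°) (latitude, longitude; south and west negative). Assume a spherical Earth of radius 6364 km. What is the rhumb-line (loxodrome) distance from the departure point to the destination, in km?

Rhumb course C = atan2(Δλ, Δψ) with Δψ = ln[tan(π/4+φ₂/2)/tan(π/4+φ₁/2)] = +1.4138, Δλ = -3.0658 → C = 294.76°
d = R·|Δφ| / |cos C| = 6364·0.77650 / 0.41876 = 11801 km

11801 km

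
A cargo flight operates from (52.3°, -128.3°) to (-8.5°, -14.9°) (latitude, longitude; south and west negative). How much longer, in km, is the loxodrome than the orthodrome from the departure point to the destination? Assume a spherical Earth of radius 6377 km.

Great circle: cos σ = sin φ₁ sin φ₂ + cos φ₁ cos φ₂ cos Δλ,  σ = 1.9360 rad → d_gc = 12345.9 km
Rhumb line: Δψ = -1.2236, q = Δφ/Δψ = 0.8672, d_rh = R√(Δφ²+q²Δλ²) = 12868.7 km
Excess = 12868.7 − 12345.9 = 522.8 ≈ 523 km

523 km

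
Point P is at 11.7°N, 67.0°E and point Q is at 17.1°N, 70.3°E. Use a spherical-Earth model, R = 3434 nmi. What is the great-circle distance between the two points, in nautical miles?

376 nmi

cos σ = sin φ₁ sin φ₂ + cos φ₁ cos φ₂ cos Δλ
      = sin(11.70°)sin(17.10°) + cos(11.70°)cos(17.10°)cos(3.30°) = 0.9940
σ = 6.274° → d = Rσ = 3434·0.10951 = 376 nmi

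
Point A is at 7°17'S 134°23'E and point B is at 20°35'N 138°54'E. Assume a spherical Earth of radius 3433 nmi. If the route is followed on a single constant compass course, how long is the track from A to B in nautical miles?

1691 nmi

Δψ = ln[tan(π/4+φ₂/2)/tan(π/4+φ₁/2)] = +0.4947;  Δφ = +0.4864 rad,  Δλ = +0.0788 rad
q = Δφ/Δψ = 0.9832
d = R·√(Δφ² + q²Δλ²) = 3433·0.49250 = 1691 nmi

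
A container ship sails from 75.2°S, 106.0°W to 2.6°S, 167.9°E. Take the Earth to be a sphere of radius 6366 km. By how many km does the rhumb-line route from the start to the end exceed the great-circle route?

488 km

Great circle: cos σ = sin φ₁ sin φ₂ + cos φ₁ cos φ₂ cos Δλ,  σ = 1.5095 rad → d_gc = 9609.76 km
Rhumb line: Δψ = +1.9958, q = Δφ/Δψ = 0.6349, d_rh = R√(Δφ²+q²Δλ²) = 10097.35 km
Excess = 10097.35 − 9609.76 = 487.59 ≈ 488 km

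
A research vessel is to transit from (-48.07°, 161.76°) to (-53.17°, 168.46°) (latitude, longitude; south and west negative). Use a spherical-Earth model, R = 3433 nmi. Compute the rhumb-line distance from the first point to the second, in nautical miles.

Δψ = ln[tan(π/4+φ₂/2)/tan(π/4+φ₁/2)] = -0.1405;  Δφ = -0.0890 rad,  Δλ = +0.1169 rad
q = Δφ/Δψ = 0.6336
d = R·√(Δφ² + q²Δλ²) = 3433·0.11582 = 398 nmi

398 nmi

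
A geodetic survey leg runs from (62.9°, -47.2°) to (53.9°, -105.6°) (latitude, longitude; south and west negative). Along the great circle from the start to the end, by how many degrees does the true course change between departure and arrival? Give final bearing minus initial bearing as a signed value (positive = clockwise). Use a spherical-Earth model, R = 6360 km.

-51.0°

At departure: θ₁ = atan2(sin Δλ cos φ₂, cos φ₁ sin φ₂ − sin φ₁ cos φ₂ cos Δλ) = 280.53°
At arrival: θ₂ = atan2(sin Δλ cos φ₁, −cos φ₂ sin φ₁ + sin φ₂ cos φ₁ cos Δλ) = 229.48°
Δθ = θ₂ − θ₁ = -51.0°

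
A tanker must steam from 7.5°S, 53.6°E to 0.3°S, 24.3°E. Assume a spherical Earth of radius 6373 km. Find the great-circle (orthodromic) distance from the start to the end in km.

Haversine: a = sin²(Δφ/2)+cos φ₁ cos φ₂ sin²(Δλ/2) = 0.06736;  σ = 2·atan2(√a,√(1−a))
σ = 30.085° → d = Rσ = 6373·0.52509 = 3346 km

3346 km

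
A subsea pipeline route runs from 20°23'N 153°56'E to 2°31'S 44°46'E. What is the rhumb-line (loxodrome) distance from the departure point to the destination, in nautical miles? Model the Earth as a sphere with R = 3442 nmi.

Rhumb course C = atan2(Δλ, Δψ) with Δψ = ln[tan(π/4+φ₂/2)/tan(π/4+φ₁/2)] = -0.4074, Δλ = -1.9053 → C = 257.93°
d = R·|Δφ| / |cos C| = 3442·0.39968 / 0.20912 = 6579 nmi

6579 nmi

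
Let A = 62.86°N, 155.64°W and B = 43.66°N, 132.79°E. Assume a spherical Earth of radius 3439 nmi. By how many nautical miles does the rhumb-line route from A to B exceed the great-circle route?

121 nmi

Great circle: cos σ = sin φ₁ sin φ₂ + cos φ₁ cos φ₂ cos Δλ,  σ = 0.7689 rad → d_gc = 2644.2 nmi
Rhumb line: Δψ = -0.5727, q = Δφ/Δψ = 0.5851, d_rh = R√(Δφ²+q²Δλ²) = 2765.0 nmi
Excess = 2765.0 − 2644.2 = 120.8 ≈ 121 nmi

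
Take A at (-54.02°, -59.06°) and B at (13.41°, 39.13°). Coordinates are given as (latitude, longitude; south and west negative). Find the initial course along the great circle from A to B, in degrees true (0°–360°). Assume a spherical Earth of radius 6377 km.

88.6°

N = sin Δλ·cos φ₂ = +0.9628;  D = cos φ₁ sin φ₂ − sin φ₁ cos φ₂ cos Δλ = +0.0241
initial course = atan2(N, D) = 88.57°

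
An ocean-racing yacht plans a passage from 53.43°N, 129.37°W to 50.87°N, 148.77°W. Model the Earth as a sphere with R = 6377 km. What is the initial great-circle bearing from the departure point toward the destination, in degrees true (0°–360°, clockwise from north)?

265.7°

N = sin Δλ·cos φ₂ = -0.2096;  D = cos φ₁ sin φ₂ − sin φ₁ cos φ₂ cos Δλ = -0.0159
initial course = atan2(N, D) = 265.67°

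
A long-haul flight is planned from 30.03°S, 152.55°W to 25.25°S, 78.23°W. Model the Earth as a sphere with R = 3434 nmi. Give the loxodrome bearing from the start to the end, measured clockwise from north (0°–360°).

Meridional parts: M(φ₁)=-0.5499, M(φ₂)=-0.4557 → ΔM = +0.0942;  Δλ = +1.2971 rad
tan C = Δλ / ΔM = +13.7676 → C = 85.85°

85.8°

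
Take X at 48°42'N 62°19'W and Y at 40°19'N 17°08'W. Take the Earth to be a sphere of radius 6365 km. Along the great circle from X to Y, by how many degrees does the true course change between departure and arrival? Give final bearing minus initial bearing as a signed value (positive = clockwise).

Initial bearing θ₁ = atan2(sin Δλ cos φ₂, cos φ₁ sin φ₂ − sin φ₁ cos φ₂ cos Δλ) = 87.54°
Final bearing θ₂ = (initial bearing from the destination back to the start) + 180° = 120.14°
Δθ = θ₂ − θ₁ = +32.6°

+32.6°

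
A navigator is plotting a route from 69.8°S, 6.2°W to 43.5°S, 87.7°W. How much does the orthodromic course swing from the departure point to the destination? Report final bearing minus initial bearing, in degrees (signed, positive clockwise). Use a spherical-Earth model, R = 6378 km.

Initial bearing θ₁ = atan2(sin Δλ cos φ₂, cos φ₁ sin φ₂ − sin φ₁ cos φ₂ cos Δλ) = 259.18°
Final bearing θ₂ = (initial bearing from the destination back to the start) + 180° = 332.12°
Δθ = θ₂ − θ₁ = +72.9°

+72.9°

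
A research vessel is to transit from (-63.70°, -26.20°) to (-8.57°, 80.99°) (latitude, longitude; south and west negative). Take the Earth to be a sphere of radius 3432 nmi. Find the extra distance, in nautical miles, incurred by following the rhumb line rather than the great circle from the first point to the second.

398 nmi

Great circle: cos σ = sin φ₁ sin φ₂ + cos φ₁ cos φ₂ cos Δλ,  σ = 1.5667 rad → d_gc = 5376.9 nmi
Rhumb line: Δψ = +1.3039, q = Δφ/Δψ = 0.7379, d_rh = R√(Δφ²+q²Δλ²) = 5775.3 nmi
Excess = 5775.3 − 5376.9 = 398.4 ≈ 398 nmi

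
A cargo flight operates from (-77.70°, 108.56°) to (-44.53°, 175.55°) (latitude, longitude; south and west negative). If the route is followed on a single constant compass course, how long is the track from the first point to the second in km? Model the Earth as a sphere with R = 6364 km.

Δψ = ln[tan(π/4+φ₂/2)/tan(π/4+φ₁/2)] = +1.3581;  Δφ = +0.5789 rad,  Δλ = +1.1692 rad
q = Δφ/Δψ = 0.4263
d = R·√(Δφ² + q²Δλ²) = 6364·0.76391 = 4862 km

4862 km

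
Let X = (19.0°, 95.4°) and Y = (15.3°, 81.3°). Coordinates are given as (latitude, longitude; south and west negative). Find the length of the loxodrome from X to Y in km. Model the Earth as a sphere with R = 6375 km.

1554 km

Rhumb course C = atan2(Δλ, Δψ) with Δψ = ln[tan(π/4+φ₂/2)/tan(π/4+φ₁/2)] = -0.0676, Δλ = -0.2461 → C = 254.64°
d = R·|Δφ| / |cos C| = 6375·0.06458 / 0.26487 = 1554 km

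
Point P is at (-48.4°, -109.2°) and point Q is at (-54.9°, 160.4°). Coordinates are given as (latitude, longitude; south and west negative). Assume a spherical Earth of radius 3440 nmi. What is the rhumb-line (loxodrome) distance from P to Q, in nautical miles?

3383 nmi

Rhumb course C = atan2(Δλ, Δψ) with Δψ = ln[tan(π/4+φ₂/2)/tan(π/4+φ₁/2)] = -0.1833, Δλ = -1.5778 → C = 263.37°
d = R·|Δφ| / |cos C| = 3440·0.11345 / 0.11537 = 3383 nmi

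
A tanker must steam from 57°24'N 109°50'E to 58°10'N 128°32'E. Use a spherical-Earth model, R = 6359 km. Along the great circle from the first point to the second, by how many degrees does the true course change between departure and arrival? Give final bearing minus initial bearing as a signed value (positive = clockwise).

+15.9°

Initial bearing θ₁ = atan2(sin Δλ cos φ₂, cos φ₁ sin φ₂ − sin φ₁ cos φ₂ cos Δλ) = 77.71°
Final bearing θ₂ = (initial bearing from the destination back to the start) + 180° = 93.57°
Δθ = θ₂ − θ₁ = +15.9°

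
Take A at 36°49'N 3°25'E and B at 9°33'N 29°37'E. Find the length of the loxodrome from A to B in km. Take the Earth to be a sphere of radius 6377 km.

4026 km

Rhumb course C = atan2(Δλ, Δψ) with Δψ = ln[tan(π/4+φ₂/2)/tan(π/4+φ₁/2)] = -0.5245, Δλ = +0.4573 → C = 138.92°
d = R·|Δφ| / |cos C| = 6377·0.47589 / 0.75378 = 4026 km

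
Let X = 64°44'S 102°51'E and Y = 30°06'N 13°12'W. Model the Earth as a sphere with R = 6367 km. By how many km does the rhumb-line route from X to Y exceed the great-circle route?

602 km

Great circle: cos σ = sin φ₁ sin φ₂ + cos φ₁ cos φ₂ cos Δλ,  σ = 2.2341 rad → d_gc = 14224.3 km
Rhumb line: Δψ = +2.0468, q = Δφ/Δψ = 0.8086, d_rh = R√(Δφ²+q²Δλ²) = 14825.9 km
Excess = 14825.9 − 14224.3 = 601.6 ≈ 602 km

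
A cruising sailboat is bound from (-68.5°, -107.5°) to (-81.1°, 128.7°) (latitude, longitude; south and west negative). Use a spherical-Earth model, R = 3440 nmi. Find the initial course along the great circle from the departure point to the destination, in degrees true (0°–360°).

N = sin Δλ·cos φ₂ = -0.1286;  D = cos φ₁ sin φ₂ − sin φ₁ cos φ₂ cos Δλ = -0.4422
initial course = atan2(N, D) = 196.21°

196.2°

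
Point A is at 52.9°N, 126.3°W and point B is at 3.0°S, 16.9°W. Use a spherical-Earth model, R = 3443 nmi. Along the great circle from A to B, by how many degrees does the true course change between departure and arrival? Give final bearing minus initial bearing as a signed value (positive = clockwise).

+68.0°

Initial bearing θ₁ = atan2(sin Δλ cos φ₂, cos φ₁ sin φ₂ − sin φ₁ cos φ₂ cos Δλ) = 76.11°
Final bearing θ₂ = (initial bearing from the destination back to the start) + 180° = 144.10°
Δθ = θ₂ − θ₁ = +68.0°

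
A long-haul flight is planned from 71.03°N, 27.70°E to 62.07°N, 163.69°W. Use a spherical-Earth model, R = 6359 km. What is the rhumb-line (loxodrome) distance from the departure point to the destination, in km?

7425 km

Δψ = ln[tan(π/4+φ₂/2)/tan(π/4+φ₁/2)] = -0.3977;  Δφ = -0.1564 rad,  Δλ = +2.9428 rad
q = Δφ/Δψ = 0.3932
d = R·√(Δφ² + q²Δλ²) = 6359·1.16758 = 7425 km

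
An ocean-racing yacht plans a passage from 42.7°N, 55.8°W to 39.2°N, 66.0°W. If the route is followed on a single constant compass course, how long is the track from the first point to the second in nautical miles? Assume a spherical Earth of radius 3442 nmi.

508 nmi

Δψ = ln[tan(π/4+φ₂/2)/tan(π/4+φ₁/2)] = -0.0809;  Δφ = -0.0611 rad,  Δλ = -0.1780 rad
q = Δφ/Δψ = 0.7550
d = R·√(Δφ² + q²Δλ²) = 3442·0.14764 = 508 nmi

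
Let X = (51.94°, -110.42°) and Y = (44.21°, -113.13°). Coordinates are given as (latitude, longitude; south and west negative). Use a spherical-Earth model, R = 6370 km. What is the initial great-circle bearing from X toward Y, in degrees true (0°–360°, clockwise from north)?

θ = atan2( sin Δλ·cos φ₂ ,  cos φ₁ sin φ₂ − sin φ₁ cos φ₂ cos Δλ )
  = atan2(-0.0339, -0.1339) = 194.21°

194.2°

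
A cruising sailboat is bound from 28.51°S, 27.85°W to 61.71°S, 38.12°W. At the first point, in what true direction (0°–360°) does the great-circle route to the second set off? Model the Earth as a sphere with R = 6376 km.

N = sin Δλ·cos φ₂ = -0.0845;  D = cos φ₁ sin φ₂ − sin φ₁ cos φ₂ cos Δλ = -0.5512
initial course = atan2(N, D) = 188.72°

188.7°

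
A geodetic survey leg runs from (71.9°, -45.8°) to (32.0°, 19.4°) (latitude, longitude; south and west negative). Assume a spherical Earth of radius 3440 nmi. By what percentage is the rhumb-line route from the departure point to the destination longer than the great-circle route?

Great circle: σ = 0.9094 rad → d_gc = Rσ = 3128.4 nmi
Rhumb: Δφ = -0.6964, Δλ = +1.1380, Δψ = -1.2471, q = Δφ/Δψ = 0.5584 → d_rh = R√(Δφ²+q²Δλ²) = 3243.0 nmi
Excess = (3243.0 − 3128.4) / 3128.4 = 114.6 / 3128.4 = 3.66% ≈ 3.7%

3.7%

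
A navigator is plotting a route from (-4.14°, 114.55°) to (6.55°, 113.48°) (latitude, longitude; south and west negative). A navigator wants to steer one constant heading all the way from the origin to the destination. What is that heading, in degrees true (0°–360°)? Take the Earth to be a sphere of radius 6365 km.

Meridional parts: M(φ₁)=-0.0723, M(φ₂)=+0.1146 → ΔM = +0.1869;  Δλ = -0.0187 rad
tan C = Δλ / ΔM = -0.0999 → C = 354.29°

354.3°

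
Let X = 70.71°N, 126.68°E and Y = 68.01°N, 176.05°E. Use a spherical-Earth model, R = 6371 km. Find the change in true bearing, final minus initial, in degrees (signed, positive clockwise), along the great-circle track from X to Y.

+46.6°

Initial bearing θ₁ = atan2(sin Δλ cos φ₂, cos φ₁ sin φ₂ − sin φ₁ cos φ₂ cos Δλ) = 74.99°
Final bearing θ₂ = (initial bearing from the destination back to the start) + 180° = 121.55°
Δθ = θ₂ − θ₁ = +46.6°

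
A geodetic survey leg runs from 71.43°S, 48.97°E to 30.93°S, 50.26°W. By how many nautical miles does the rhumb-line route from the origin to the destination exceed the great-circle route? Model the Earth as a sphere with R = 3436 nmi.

347 nmi

Great circle: cos σ = sin φ₁ sin φ₂ + cos φ₁ cos φ₂ cos Δλ,  σ = 1.1114 rad → d_gc = 3818.7 nmi
Rhumb line: Δψ = +1.2429, q = Δφ/Δψ = 0.5687, d_rh = R√(Δφ²+q²Δλ²) = 4165.7 nmi
Excess = 4165.7 − 3818.7 = 347.0 ≈ 347 nmi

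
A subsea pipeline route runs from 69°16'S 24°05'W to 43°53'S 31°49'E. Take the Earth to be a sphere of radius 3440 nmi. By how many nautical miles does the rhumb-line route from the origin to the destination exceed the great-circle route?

66 nmi

Great circle: cos σ = sin φ₁ sin φ₂ + cos φ₁ cos φ₂ cos Δλ,  σ = 0.6578 rad → d_gc = 2262.8 nmi
Rhumb line: Δψ = +0.8446, q = Δφ/Δψ = 0.5246, d_rh = R√(Δφ²+q²Δλ²) = 2328.5 nmi
Excess = 2328.5 − 2262.8 = 65.7 ≈ 66 nmi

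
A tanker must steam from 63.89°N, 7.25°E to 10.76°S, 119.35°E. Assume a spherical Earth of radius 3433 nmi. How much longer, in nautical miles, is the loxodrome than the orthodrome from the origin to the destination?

Great circle: cos σ = sin φ₁ sin φ₂ + cos φ₁ cos φ₂ cos Δλ,  σ = 1.9074 rad → d_gc = 6548.2 nmi
Rhumb line: Δψ = -1.6504, q = Δφ/Δψ = 0.7894, d_rh = R√(Δφ²+q²Δλ²) = 6936.9 nmi
Excess = 6936.9 − 6548.2 = 388.7 ≈ 389 nmi

389 nmi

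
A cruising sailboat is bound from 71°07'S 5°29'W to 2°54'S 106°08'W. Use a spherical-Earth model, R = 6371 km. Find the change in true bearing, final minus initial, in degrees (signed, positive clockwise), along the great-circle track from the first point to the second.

Initial bearing θ₁ = atan2(sin Δλ cos φ₂, cos φ₁ sin φ₂ − sin φ₁ cos φ₂ cos Δλ) = 258.99°
Final bearing θ₂ = (initial bearing from the destination back to the start) + 180° = 341.45°
Δθ = θ₂ − θ₁ = +82.5°

+82.5°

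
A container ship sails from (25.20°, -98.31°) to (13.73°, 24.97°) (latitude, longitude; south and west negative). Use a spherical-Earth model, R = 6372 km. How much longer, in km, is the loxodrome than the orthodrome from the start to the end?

461 km

Great circle: cos σ = sin φ₁ sin φ₂ + cos φ₁ cos φ₂ cos Δλ,  σ = 1.9620 rad → d_gc = 12501.6 km
Rhumb line: Δψ = -0.2128, q = Δφ/Δψ = 0.9409, d_rh = R√(Δφ²+q²Δλ²) = 12962.6 km
Excess = 12962.6 − 12501.6 = 461.0 ≈ 461 km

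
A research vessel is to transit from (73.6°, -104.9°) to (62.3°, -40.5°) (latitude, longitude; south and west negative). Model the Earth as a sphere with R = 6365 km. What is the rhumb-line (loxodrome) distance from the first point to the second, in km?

Δψ = ln[tan(π/4+φ₂/2)/tan(π/4+φ₁/2)] = -0.5370;  Δφ = -0.1972 rad,  Δλ = +1.1240 rad
q = Δφ/Δψ = 0.3672
d = R·√(Δφ² + q²Δλ²) = 6365·0.45747 = 2912 km

2912 km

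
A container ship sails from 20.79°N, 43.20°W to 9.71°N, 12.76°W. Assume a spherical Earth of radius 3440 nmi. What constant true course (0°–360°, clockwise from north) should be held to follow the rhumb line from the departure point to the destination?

Δψ = ln[tan(π/4+φ₂/2)/tan(π/4+φ₁/2)] = -0.2008
Δλ = +0.5313 rad (taken the short way round)
course = atan2(Δλ, Δψ) = 110.70°

110.7°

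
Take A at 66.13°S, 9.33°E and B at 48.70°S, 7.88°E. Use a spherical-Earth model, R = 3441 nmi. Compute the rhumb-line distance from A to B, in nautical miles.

Rhumb course C = atan2(Δλ, Δψ) with Δψ = ln[tan(π/4+φ₂/2)/tan(π/4+φ₁/2)] = +0.5783, Δλ = -0.0253 → C = 357.49°
d = R·|Δφ| / |cos C| = 3441·0.30421 / 0.99904 = 1048 nmi

1048 nmi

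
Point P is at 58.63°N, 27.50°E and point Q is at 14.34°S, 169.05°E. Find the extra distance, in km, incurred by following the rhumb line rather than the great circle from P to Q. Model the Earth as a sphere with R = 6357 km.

Great circle: cos σ = sin φ₁ sin φ₂ + cos φ₁ cos φ₂ cos Δλ,  σ = 2.2224 rad → d_gc = 14127.7 km
Rhumb line: Δψ = -1.5230, q = Δφ/Δψ = 0.8362, d_rh = R√(Δφ²+q²Δλ²) = 15427.7 km
Excess = 15427.7 − 14127.7 = 1300.0 ≈ 1300 km

1300 km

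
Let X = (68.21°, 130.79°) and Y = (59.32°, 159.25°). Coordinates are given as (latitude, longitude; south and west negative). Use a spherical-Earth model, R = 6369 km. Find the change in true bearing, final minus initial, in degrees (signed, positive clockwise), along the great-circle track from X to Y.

+25.7°

At departure: θ₁ = atan2(sin Δλ cos φ₂, cos φ₁ sin φ₂ − sin φ₁ cos φ₂ cos Δλ) = 111.81°
At arrival: θ₂ = atan2(sin Δλ cos φ₁, −cos φ₂ sin φ₁ + sin φ₂ cos φ₁ cos Δλ) = 137.51°
Δθ = θ₂ − θ₁ = +25.7°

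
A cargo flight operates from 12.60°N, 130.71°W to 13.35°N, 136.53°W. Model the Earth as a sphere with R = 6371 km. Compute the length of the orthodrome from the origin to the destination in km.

cos σ = sin φ₁ sin φ₂ + cos φ₁ cos φ₂ cos Δλ
      = sin(12.60°)sin(13.35°) + cos(12.60°)cos(13.35°)cos(-5.82°) = 0.9950
σ = 5.721° → d = Rσ = 6371·0.09984 = 636 km

636 km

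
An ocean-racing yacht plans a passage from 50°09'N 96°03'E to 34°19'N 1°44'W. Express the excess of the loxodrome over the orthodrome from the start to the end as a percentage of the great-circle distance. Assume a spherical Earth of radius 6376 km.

Great circle: σ = 1.2013 rad → d_gc = Rσ = 7659.5 km
Rhumb: Δφ = -0.2763, Δλ = -1.7066, Δψ = -0.3764, q = Δφ/Δψ = 0.7341 → d_rh = R√(Δφ²+q²Δλ²) = 8180.4 km
Excess = (8180.4 − 7659.5) / 7659.5 = 520.9 / 7659.5 = 6.80% ≈ 6.8%

6.8%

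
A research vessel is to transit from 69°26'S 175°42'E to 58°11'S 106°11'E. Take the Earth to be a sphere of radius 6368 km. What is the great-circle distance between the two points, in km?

cos σ = sin φ₁ sin φ₂ + cos φ₁ cos φ₂ cos Δλ
      = sin(-69.43°)sin(-58.18°) + cos(-69.43°)cos(-58.18°)cos(-69.52°) = 0.8604
σ = 30.640° → d = Rσ = 6368·0.53476 = 3405 km

3405 km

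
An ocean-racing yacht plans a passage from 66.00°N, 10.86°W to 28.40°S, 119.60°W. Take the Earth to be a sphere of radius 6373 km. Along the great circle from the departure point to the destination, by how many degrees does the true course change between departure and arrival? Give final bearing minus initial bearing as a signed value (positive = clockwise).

-67.0°

At departure: θ₁ = atan2(sin Δλ cos φ₂, cos φ₁ sin φ₂ − sin φ₁ cos φ₂ cos Δλ) = 274.44°
At arrival: θ₂ = atan2(sin Δλ cos φ₁, −cos φ₂ sin φ₁ + sin φ₂ cos φ₁ cos Δλ) = 207.45°
Δθ = θ₂ − θ₁ = -67.0°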